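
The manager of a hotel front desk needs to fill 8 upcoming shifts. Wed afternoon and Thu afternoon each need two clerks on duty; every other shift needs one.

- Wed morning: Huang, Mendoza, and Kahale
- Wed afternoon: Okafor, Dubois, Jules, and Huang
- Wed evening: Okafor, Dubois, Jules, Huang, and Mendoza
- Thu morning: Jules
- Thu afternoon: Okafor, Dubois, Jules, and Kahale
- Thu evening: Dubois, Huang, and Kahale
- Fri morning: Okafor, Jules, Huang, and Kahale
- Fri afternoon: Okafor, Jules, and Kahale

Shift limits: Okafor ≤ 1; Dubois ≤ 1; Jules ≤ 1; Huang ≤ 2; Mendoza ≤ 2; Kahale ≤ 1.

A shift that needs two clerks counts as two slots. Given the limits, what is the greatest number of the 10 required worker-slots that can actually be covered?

Total capacity across all clerks is 1+1+1+2+2+1 = 8, and 10 slots are needed, so at most 8 can be filled.
An assignment achieving 8: Wed morning→Mendoza, Wed afternoon→Huang, Wed evening→Mendoza, Thu morning→Jules, Thu afternoon→Kahale, Thu evening→Dubois, Fri morning→Huang, Fri afternoon→Okafor.
Loads: Okafor 1/1, Dubois 1/1, Jules 1/1, Huang 2/2, Mendoza 2/2, Kahale 1/1.

8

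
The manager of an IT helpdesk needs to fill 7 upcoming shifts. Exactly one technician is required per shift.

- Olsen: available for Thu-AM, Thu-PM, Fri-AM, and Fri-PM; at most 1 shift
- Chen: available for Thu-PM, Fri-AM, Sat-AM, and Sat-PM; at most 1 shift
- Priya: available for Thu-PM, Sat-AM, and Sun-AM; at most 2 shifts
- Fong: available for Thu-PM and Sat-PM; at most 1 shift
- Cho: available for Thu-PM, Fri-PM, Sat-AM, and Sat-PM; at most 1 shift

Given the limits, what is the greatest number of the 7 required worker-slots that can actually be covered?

6

Total capacity across all technicians is 1+1+2+1+1 = 6, and 7 slots are needed, so at most 6 can be filled.
An assignment achieving 6: Thu-AM→Olsen, Fri-AM→Chen, Fri-PM→Cho, Sat-AM→Priya, Sat-PM→Fong, Sun-AM→Priya.
Loads: Olsen 1/1, Chen 1/1, Priya 2/2, Fong 1/1, Cho 1/1.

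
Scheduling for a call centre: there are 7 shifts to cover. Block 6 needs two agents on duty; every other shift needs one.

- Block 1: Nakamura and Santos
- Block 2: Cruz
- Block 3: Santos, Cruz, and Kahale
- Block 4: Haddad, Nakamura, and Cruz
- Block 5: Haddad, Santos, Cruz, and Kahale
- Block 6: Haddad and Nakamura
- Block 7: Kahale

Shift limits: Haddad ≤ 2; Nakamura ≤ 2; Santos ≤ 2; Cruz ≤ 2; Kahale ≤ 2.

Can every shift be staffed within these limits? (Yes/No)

Yes

Block 2 can only be covered by Cruz, so that assignment is forced.
Block 6 can only be covered by Haddad and Nakamura, so that assignment is forced.
Block 7 can only be covered by Kahale, so that assignment is forced.
One valid schedule: Block 1→Nakamura, Block 2→Cruz, Block 3→Santos, Block 4→Haddad, Block 5→Santos, Block 6→Haddad+Nakamura, Block 7→Kahale.
Loads: Haddad 2/2, Nakamura 2/2, Santos 2/2, Cruz 1/2, Kahale 1/2 — all within limits.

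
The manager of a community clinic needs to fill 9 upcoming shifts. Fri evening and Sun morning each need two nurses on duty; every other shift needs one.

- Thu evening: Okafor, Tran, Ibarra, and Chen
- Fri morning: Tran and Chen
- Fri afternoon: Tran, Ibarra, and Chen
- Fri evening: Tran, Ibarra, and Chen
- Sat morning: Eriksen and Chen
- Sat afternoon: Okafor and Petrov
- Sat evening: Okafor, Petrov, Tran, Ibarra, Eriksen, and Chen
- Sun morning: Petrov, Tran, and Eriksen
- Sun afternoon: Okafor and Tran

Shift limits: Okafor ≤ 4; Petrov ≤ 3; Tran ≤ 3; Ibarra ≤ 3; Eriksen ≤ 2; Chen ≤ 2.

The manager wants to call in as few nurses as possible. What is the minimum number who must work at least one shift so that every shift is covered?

4

11 slots to fill and no one can take more than 4, so at least ⌈11/4⌉ = 3 nurses are needed.
Any 3 nurses together have capacity at most 4+3+3 = 10 < 11 slots, so 3 can never suffice.
Okafor, Tran, Ibarra, and Eriksen alone can cover everything: Thu evening→Okafor, Fri morning→Tran, Fri afternoon→Ibarra, Fri evening→Tran+Ibarra, Sat morning→Eriksen, Sat afternoon→Okafor, Sat evening→Okafor, Sun morning→Tran+Eriksen, Sun afternoon→Okafor.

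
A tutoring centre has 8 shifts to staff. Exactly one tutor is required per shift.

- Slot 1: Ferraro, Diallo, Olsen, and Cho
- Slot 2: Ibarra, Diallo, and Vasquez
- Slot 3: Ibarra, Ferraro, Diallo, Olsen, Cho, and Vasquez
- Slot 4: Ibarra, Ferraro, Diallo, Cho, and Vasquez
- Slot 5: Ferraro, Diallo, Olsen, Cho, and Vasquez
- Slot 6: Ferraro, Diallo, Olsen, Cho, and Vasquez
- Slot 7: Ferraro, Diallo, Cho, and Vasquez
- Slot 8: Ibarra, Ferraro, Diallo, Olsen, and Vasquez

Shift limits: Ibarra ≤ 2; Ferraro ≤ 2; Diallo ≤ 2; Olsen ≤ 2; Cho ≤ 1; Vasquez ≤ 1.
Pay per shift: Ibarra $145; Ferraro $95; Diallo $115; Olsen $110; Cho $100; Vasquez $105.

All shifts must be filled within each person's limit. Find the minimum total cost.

$845

Picking the cheapest available tutor for each shift independently would cost $770, but that ignores the shift limits.
An optimal schedule: Slot 1→Ferraro, Slot 2→Vasquez, Slot 3→Diallo, Slot 4→Cho, Slot 5→Olsen, Slot 6→Olsen, Slot 7→Ferraro, Slot 8→Diallo.
Total: 95 + 105 + 115 + 100 + 110 + 110 + 95 + 115 = $845.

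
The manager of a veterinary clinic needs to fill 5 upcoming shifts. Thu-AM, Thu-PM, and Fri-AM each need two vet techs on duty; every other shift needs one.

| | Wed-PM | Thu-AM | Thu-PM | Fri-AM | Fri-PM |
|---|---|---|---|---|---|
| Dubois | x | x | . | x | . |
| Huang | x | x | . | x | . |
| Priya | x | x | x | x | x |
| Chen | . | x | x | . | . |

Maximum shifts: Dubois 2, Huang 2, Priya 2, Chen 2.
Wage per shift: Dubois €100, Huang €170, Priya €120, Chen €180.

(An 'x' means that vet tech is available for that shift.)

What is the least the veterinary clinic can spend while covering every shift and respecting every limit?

Thu-PM can only be covered by Priya and Chen, so that assignment is forced.
Fri-PM can only be covered by Priya, so that assignment is forced.
Picking the cheapest available vet tech for each shift independently would cost €960, but that ignores the shift limits.
An optimal schedule: Wed-PM→Dubois, Thu-AM→Huang+Chen, Thu-PM→Priya+Chen, Fri-AM→Dubois+Huang, Fri-PM→Priya.
Total: 100 + 170 + 180 + 120 + 180 + 100 + 170 + 120 = €1140.

€1140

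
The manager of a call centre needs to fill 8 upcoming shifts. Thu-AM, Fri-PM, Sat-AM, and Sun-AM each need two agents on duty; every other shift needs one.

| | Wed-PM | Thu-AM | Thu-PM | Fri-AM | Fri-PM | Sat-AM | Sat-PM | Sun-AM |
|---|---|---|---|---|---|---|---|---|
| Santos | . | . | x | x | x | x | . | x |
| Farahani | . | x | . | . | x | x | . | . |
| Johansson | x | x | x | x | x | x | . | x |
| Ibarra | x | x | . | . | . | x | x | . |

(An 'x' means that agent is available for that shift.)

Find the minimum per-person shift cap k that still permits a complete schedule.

3

With 4 agents and 12 worker-slots to fill, someone must work at least ⌈12/4⌉ = 3 shifts, so k ≥ 3.
k = 3 works: Wed-PM→Johansson, Thu-AM→Farahani+Ibarra, Thu-PM→Santos, Fri-AM→Santos, Fri-PM→Farahani+Johansson, Sat-AM→Farahani+Ibarra, Sat-PM→Ibarra, Sun-AM→Santos+Johansson.
Loads: Santos 3, Farahani 3, Johansson 3, Ibarra 3 — all ≤ 3.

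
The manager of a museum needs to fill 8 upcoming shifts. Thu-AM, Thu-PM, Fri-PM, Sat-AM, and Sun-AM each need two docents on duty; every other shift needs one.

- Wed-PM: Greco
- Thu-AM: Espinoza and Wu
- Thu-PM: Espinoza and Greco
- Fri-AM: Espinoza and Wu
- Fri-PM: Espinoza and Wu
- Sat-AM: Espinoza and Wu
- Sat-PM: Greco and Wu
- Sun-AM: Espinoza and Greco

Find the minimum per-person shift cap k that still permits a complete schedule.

With 3 docents and 13 worker-slots to fill, someone must work at least ⌈13/3⌉ = 5 shifts, so k ≥ 5.
k = 5 works: Wed-PM→Greco, Thu-AM→Espinoza+Wu, Thu-PM→Espinoza+Greco, Fri-AM→Wu, Fri-PM→Espinoza+Wu, Sat-AM→Espinoza+Wu, Sat-PM→Greco, Sun-AM→Espinoza+Greco.
Loads: Espinoza 5, Greco 4, Wu 4 — all ≤ 5.

5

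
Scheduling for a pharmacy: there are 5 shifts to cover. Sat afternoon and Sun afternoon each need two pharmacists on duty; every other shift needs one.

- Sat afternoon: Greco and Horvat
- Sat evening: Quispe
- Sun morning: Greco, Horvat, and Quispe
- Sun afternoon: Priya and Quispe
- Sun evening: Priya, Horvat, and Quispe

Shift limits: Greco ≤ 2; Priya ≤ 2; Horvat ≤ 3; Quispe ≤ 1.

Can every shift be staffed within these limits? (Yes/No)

Total capacity is 8 and 7 slots are needed, so capacity alone doesn't rule it out.
Shifts {Sat evening, Sun afternoon} need 3 worker-slots in total, but the pharmacists available for any of those shifts (Priya and Quispe) can supply at most 2 among them. So no valid schedule exists.

No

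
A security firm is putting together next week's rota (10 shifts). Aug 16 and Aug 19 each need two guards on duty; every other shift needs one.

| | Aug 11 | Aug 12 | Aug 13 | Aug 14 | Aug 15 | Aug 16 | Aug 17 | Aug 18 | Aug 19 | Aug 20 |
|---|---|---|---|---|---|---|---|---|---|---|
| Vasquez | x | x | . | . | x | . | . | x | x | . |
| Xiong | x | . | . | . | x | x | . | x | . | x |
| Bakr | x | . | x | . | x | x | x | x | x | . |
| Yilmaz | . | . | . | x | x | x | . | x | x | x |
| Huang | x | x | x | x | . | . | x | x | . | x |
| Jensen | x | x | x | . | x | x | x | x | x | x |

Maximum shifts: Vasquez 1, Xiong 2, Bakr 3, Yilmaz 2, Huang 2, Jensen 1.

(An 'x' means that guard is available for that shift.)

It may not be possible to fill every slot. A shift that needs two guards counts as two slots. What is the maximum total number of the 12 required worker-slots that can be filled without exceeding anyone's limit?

11

Total capacity across all guards is 1+2+3+2+2+1 = 11, and 12 slots are needed, so at most 11 can be filled.
An assignment achieving 11: Aug 11→Huang, Aug 12→Vasquez, Aug 13→Bakr, Aug 14→Yilmaz, Aug 16→Xiong+Bakr, Aug 17→Bakr, Aug 18→Huang, Aug 19→Yilmaz+Jensen, Aug 20→Xiong.
Loads: Vasquez 1/1, Xiong 2/2, Bakr 3/3, Yilmaz 2/2, Huang 2/2, Jensen 1/1.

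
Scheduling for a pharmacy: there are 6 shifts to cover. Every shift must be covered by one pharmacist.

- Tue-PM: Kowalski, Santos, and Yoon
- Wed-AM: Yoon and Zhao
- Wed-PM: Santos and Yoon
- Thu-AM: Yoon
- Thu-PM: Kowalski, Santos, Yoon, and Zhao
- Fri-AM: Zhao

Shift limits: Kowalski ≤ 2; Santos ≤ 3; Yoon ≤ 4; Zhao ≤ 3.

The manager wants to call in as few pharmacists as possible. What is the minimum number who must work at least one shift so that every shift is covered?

6 slots to fill and no one can take more than 4, so at least ⌈6/4⌉ = 2 pharmacists are needed.
Yoon and Zhao alone can cover everything: Tue-PM→Yoon, Wed-AM→Yoon, Wed-PM→Yoon, Thu-AM→Yoon, Thu-PM→Zhao, Fri-AM→Zhao.

2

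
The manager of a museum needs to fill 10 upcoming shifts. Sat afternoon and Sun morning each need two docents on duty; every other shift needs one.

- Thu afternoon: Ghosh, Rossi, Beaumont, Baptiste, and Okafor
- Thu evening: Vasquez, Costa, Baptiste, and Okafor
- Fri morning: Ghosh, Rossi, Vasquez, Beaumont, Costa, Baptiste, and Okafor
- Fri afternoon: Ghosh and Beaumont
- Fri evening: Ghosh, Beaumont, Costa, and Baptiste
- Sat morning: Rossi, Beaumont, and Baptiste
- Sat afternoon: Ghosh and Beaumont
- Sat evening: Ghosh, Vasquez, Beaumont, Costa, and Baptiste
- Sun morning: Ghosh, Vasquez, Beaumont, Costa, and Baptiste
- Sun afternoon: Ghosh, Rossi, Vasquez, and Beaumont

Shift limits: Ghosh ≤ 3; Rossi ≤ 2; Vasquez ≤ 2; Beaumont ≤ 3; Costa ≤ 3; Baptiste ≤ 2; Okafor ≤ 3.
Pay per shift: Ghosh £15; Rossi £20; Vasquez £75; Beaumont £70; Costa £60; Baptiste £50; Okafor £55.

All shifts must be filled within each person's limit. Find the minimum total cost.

Sat afternoon can only be covered by Ghosh and Beaumont, so that assignment is forced.
Picking the cheapest available docent for each shift independently would cost £310, but that ignores the shift limits.
An optimal schedule: Thu afternoon→Okafor, Thu evening→Okafor, Fri morning→Okafor, Fri afternoon→Ghosh, Fri evening→Ghosh, Sat morning→Rossi, Sat afternoon→Ghosh+Beaumont, Sat evening→Baptiste, Sun morning→Baptiste+Costa, Sun afternoon→Rossi.
Total: 55 + 55 + 55 + 15 + 15 + 20 + 15 + 70 + 50 + 50 + 60 + 20 = £480.

£480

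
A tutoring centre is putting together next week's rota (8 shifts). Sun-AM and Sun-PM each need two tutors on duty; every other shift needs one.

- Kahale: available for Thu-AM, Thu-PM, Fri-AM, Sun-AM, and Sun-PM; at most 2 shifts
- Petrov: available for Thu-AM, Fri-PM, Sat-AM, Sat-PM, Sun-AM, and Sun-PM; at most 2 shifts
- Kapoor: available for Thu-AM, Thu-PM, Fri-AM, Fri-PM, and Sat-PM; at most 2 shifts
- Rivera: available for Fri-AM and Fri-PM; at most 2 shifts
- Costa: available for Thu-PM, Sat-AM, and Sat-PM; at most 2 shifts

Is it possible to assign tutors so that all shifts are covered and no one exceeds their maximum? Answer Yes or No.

Yes

Sun-AM can only be covered by Kahale and Petrov, so that assignment is forced.
Sun-PM can only be covered by Kahale and Petrov, so that assignment is forced.
One valid schedule: Thu-AM→Kapoor, Thu-PM→Kapoor, Fri-AM→Rivera, Fri-PM→Rivera, Sat-AM→Costa, Sat-PM→Costa, Sun-AM→Kahale+Petrov, Sun-PM→Kahale+Petrov.
Loads: Kahale 2/2, Petrov 2/2, Kapoor 2/2, Rivera 2/2, Costa 2/2 — all within limits.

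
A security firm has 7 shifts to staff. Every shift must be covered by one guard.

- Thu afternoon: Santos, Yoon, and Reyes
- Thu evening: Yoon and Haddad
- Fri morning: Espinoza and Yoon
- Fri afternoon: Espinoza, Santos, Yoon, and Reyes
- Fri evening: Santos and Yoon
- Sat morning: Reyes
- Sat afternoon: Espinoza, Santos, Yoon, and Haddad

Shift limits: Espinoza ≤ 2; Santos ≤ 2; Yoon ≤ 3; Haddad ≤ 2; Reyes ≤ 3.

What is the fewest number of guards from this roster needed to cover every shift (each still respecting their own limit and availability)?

7 slots to fill and no one can take more than 3, so at least ⌈7/3⌉ = 3 guards are needed.
Espinoza, Yoon, and Reyes alone can cover everything: Thu afternoon→Yoon, Thu evening→Yoon, Fri morning→Espinoza, Fri afternoon→Reyes, Fri evening→Yoon, Sat morning→Reyes, Sat afternoon→Espinoza.

3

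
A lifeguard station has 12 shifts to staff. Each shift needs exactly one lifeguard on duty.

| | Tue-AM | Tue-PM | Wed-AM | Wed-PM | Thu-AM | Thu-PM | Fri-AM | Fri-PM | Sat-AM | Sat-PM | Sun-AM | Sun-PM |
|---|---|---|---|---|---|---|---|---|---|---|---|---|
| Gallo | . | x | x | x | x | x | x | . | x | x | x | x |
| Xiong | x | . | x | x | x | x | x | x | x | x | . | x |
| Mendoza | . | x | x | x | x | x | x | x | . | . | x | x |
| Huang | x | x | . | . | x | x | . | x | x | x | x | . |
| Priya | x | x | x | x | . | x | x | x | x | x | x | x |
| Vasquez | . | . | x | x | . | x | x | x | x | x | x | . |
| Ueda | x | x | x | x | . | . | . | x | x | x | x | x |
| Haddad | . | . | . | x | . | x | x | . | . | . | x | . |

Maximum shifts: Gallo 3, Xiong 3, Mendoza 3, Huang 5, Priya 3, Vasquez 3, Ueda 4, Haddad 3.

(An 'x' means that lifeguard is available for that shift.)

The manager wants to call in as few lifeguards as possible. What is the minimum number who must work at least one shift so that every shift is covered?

12 slots to fill and no one can take more than 5, so at least ⌈12/5⌉ = 3 lifeguards are needed.
Gallo, Huang, and Ueda alone can cover everything: Tue-AM→Huang, Tue-PM→Huang, Wed-AM→Gallo, Wed-PM→Gallo, Thu-AM→Huang, Thu-PM→Huang, Fri-AM→Gallo, Fri-PM→Huang, Sat-AM→Ueda, Sat-PM→Ueda, Sun-AM→Ueda, Sun-PM→Ueda.

3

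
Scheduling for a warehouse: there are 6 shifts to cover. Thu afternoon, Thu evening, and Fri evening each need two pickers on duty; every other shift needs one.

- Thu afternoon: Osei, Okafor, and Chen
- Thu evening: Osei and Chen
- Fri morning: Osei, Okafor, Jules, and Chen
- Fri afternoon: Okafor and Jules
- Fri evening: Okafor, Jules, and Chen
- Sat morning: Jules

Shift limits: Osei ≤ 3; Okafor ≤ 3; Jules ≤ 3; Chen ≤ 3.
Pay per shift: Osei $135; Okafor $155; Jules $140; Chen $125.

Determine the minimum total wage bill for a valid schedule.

$1200

Thu evening can only be covered by Osei and Chen, so that assignment is forced.
Sat morning can only be covered by Jules, so that assignment is forced.
Picking the cheapest available picker for each shift independently would cost $1190, but that ignores the shift limits.
An optimal schedule: Thu afternoon→Chen+Osei, Thu evening→Chen+Osei, Fri morning→Osei, Fri afternoon→Jules, Fri evening→Chen+Jules, Sat morning→Jules.
Total: 125 + 135 + 125 + 135 + 135 + 140 + 125 + 140 + 140 = $1200.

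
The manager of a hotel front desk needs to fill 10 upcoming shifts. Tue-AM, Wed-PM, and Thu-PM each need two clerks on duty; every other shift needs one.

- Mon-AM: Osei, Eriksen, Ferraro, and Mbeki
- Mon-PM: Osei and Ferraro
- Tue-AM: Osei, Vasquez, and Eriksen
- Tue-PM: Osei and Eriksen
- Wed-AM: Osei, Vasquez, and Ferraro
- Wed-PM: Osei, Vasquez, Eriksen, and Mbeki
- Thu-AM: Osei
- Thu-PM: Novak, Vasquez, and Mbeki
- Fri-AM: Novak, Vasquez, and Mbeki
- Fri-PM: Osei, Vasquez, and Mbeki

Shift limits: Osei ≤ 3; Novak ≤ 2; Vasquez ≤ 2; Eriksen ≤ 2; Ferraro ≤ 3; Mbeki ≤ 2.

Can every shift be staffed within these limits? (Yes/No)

Yes

Thu-AM can only be covered by Osei, so that assignment is forced.
One valid schedule: Mon-AM→Ferraro, Mon-PM→Osei, Tue-AM→Vasquez+Eriksen, Tue-PM→Osei, Wed-AM→Ferraro, Wed-PM→Eriksen+Mbeki, Thu-AM→Osei, Thu-PM→Novak+Vasquez, Fri-AM→Novak, Fri-PM→Mbeki.
Loads: Osei 3/3, Novak 2/2, Vasquez 2/2, Eriksen 2/2, Ferraro 2/3, Mbeki 2/2 — all within limits.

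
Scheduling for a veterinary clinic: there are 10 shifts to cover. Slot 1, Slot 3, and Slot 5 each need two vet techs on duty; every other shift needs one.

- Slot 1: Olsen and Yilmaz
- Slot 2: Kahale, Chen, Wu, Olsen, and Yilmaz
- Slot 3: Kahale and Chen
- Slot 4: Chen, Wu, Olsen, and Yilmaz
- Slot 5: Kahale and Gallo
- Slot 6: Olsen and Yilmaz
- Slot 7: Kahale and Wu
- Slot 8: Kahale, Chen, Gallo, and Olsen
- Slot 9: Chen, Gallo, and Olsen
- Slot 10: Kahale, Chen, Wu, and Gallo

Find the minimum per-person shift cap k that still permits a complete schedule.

3

With 6 vet techs and 13 worker-slots to fill, someone must work at least ⌈13/6⌉ = 3 shifts, so k ≥ 3.
k = 3 works: Slot 1→Olsen+Yilmaz, Slot 2→Wu, Slot 3→Kahale+Chen, Slot 4→Chen, Slot 5→Kahale+Gallo, Slot 6→Olsen, Slot 7→Kahale, Slot 8→Gallo, Slot 9→Chen, Slot 10→Wu.
Loads: Kahale 3, Chen 3, Wu 2, Gallo 2, Olsen 2, Yilmaz 1 — all ≤ 3.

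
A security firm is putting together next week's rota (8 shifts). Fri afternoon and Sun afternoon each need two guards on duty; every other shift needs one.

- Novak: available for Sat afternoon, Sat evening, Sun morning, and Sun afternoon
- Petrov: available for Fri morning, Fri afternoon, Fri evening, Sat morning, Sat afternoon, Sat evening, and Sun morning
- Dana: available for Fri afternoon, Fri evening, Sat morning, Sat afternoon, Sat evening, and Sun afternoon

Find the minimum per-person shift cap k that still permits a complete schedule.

With 3 guards and 10 worker-slots to fill, someone must work at least ⌈10/3⌉ = 4 shifts, so k ≥ 4.
k = 4 works: Fri morning→Petrov, Fri afternoon→Petrov+Dana, Fri evening→Petrov, Sat morning→Petrov, Sat afternoon→Novak, Sat evening→Novak, Sun morning→Novak, Sun afternoon→Novak+Dana.
Loads: Novak 4, Petrov 4, Dana 2 — all ≤ 4.

4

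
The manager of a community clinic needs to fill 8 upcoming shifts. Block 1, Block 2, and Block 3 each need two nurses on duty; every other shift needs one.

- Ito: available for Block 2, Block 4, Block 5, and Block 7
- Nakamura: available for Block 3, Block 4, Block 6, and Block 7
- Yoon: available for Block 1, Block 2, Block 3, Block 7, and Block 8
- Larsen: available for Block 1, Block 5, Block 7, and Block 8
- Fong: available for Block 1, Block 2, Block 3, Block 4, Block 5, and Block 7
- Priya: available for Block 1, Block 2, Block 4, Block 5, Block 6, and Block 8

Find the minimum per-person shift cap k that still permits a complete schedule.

2

With 6 nurses and 11 worker-slots to fill, someone must work at least ⌈11/6⌉ = 2 shifts, so k ≥ 2.
k = 2 works: Block 1→Larsen+Fong, Block 2→Fong+Priya, Block 3→Nakamura+Yoon, Block 4→Ito, Block 5→Ito, Block 6→Nakamura, Block 7→Larsen, Block 8→Yoon.
Loads: Ito 2, Nakamura 2, Yoon 2, Larsen 2, Fong 2, Priya 1 — all ≤ 2.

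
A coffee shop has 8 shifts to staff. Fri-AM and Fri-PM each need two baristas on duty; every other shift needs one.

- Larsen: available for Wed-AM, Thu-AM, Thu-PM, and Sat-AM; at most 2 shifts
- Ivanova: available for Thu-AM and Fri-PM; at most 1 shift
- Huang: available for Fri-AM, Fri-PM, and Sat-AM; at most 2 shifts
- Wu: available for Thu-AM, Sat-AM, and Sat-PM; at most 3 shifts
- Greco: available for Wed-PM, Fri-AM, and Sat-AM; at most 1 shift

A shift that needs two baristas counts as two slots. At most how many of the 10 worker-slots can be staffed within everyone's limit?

9

Total capacity across all baristas is 2+1+2+3+1 = 9, and 10 slots are needed, so at most 9 can be filled.
An assignment achieving 9: Wed-AM→Larsen, Wed-PM→Greco, Thu-AM→Wu, Thu-PM→Larsen, Fri-AM→Huang, Fri-PM→Ivanova+Huang, Sat-AM→Wu, Sat-PM→Wu.
Loads: Larsen 2/2, Ivanova 1/1, Huang 2/2, Wu 3/3, Greco 1/1.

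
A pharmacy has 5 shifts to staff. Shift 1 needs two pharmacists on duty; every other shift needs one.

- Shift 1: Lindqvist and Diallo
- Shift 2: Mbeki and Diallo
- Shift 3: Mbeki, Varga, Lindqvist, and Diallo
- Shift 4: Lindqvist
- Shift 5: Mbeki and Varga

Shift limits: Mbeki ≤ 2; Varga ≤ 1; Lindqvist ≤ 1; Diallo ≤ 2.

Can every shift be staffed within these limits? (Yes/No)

Total capacity is 6 and 6 slots are needed, so capacity alone doesn't rule it out.
Shifts {Shift 1, Shift 4} need 3 worker-slots in total, but the pharmacists available for any of those shifts (Lindqvist and Diallo) can supply at most 2 among them. So no valid schedule exists.

No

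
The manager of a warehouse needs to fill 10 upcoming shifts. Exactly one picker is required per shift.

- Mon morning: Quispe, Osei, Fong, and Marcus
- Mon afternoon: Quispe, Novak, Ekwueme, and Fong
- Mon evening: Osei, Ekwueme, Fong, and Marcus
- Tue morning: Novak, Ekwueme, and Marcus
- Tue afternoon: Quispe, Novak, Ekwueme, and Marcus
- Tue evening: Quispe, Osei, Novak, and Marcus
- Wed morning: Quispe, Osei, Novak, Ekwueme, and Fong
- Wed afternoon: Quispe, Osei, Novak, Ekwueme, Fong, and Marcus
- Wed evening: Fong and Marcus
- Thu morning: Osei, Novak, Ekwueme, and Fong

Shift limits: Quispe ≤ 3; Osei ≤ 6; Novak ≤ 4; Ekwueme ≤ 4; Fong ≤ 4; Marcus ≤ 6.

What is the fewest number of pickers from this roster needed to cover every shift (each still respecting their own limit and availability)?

10 slots to fill and no one can take more than 6, so at least ⌈10/6⌉ = 2 pickers are needed.
Novak and Marcus alone can cover everything: Mon morning→Marcus, Mon afternoon→Novak, Mon evening→Marcus, Tue morning→Novak, Tue afternoon→Marcus, Tue evening→Marcus, Wed morning→Novak, Wed afternoon→Marcus, Wed evening→Marcus, Thu morning→Novak.

2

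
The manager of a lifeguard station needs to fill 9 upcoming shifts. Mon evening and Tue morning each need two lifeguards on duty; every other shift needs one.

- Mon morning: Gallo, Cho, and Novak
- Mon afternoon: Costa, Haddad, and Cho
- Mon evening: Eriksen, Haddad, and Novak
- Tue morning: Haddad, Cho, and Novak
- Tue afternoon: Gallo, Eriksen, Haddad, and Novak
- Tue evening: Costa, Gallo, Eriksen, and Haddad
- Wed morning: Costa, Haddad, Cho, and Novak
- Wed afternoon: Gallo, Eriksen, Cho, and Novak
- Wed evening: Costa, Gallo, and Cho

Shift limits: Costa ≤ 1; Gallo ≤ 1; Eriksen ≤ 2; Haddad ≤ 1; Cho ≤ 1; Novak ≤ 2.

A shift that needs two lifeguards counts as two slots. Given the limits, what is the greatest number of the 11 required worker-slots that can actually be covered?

Total capacity across all lifeguards is 1+1+2+1+1+2 = 8, and 11 slots are needed, so at most 8 can be filled.
An assignment achieving 8: Mon morning→Gallo, Mon afternoon→Costa, Mon evening→Eriksen+Haddad, Tue morning→Cho+Novak, Tue afternoon→Eriksen, Wed morning→Novak.
Loads: Costa 1/1, Gallo 1/1, Eriksen 2/2, Haddad 1/1, Cho 1/1, Novak 2/2.

8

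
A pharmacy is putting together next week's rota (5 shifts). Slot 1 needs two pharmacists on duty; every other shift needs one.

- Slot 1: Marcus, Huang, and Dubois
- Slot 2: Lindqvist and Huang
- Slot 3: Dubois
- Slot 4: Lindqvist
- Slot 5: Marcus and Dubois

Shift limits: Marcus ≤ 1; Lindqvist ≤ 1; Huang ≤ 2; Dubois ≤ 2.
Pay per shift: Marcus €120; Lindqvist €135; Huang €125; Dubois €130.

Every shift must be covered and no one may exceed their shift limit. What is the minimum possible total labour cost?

Slot 3 can only be covered by Dubois, so that assignment is forced.
Slot 4 can only be covered by Lindqvist, so that assignment is forced.
Picking the cheapest available pharmacist for each shift independently would cost €755, but that ignores the shift limits.
An optimal schedule: Slot 1→Huang+Dubois, Slot 2→Huang, Slot 3→Dubois, Slot 4→Lindqvist, Slot 5→Marcus.
Total: 125 + 130 + 125 + 130 + 135 + 120 = €765.

€765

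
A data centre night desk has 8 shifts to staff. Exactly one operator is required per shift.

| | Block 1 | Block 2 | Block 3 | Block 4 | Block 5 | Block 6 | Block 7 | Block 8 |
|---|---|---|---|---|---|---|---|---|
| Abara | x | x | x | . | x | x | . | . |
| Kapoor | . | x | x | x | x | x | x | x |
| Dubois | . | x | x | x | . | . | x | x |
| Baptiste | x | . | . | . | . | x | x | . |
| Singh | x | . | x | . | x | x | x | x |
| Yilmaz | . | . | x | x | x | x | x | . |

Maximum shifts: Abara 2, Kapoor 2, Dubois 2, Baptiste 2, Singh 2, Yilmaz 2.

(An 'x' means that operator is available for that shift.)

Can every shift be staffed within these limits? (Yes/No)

Yes

One valid schedule: Block 1→Abara, Block 2→Abara, Block 3→Dubois, Block 4→Kapoor, Block 5→Singh, Block 6→Baptiste, Block 7→Dubois, Block 8→Kapoor.
Loads: Abara 2/2, Kapoor 2/2, Dubois 2/2, Baptiste 1/2, Singh 1/2, Yilmaz 0/2 — all within limits.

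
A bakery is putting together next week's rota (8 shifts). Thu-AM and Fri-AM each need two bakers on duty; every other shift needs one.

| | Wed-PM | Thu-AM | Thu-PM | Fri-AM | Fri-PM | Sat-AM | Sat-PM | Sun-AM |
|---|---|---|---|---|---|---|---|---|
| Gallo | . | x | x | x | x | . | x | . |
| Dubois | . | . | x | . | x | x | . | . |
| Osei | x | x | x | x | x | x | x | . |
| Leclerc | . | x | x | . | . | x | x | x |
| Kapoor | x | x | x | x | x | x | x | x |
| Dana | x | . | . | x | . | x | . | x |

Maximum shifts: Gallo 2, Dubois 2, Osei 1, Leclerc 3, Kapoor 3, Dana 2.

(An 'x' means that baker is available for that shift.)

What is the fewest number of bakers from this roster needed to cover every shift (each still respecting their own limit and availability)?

4

10 slots to fill and no one can take more than 3, so at least ⌈10/3⌉ = 4 bakers are needed.
Gallo, Dubois, Leclerc, and Kapoor alone can cover everything: Wed-PM→Kapoor, Thu-AM→Gallo+Leclerc, Thu-PM→Kapoor, Fri-AM→Gallo+Kapoor, Fri-PM→Dubois, Sat-AM→Dubois, Sat-PM→Leclerc, Sun-AM→Leclerc.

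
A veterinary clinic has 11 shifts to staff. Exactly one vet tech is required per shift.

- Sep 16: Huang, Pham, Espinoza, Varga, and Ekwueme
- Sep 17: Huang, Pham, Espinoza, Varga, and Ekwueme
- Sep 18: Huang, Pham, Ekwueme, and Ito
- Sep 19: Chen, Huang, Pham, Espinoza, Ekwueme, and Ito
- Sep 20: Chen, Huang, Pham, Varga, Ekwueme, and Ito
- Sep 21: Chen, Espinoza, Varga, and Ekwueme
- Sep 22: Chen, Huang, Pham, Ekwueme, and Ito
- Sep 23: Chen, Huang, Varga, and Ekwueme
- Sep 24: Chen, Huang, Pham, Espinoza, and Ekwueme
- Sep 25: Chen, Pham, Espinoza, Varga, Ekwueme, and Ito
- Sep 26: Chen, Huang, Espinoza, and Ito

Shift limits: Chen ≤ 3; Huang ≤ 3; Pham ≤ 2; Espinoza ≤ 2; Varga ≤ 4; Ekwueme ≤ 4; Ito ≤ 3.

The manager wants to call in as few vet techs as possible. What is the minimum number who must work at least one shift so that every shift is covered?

3

11 slots to fill and no one can take more than 4, so at least ⌈11/4⌉ = 3 vet techs are needed.
Chen, Varga, and Ekwueme alone can cover everything: Sep 16→Varga, Sep 17→Varga, Sep 18→Ekwueme, Sep 19→Chen, Sep 20→Varga, Sep 21→Varga, Sep 22→Chen, Sep 23→Ekwueme, Sep 24→Ekwueme, Sep 25→Ekwueme, Sep 26→Chen.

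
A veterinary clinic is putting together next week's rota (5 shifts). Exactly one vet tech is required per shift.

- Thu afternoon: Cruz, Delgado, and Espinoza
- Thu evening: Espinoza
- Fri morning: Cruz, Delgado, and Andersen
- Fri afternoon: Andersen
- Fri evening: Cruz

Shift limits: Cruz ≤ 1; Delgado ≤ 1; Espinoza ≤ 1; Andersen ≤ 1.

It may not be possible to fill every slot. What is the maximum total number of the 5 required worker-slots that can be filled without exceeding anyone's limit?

Total capacity across all vet techs is 1+1+1+1 = 4, and 5 slots are needed, so at most 4 can be filled.
An assignment achieving 4: Thu afternoon→Delgado, Thu evening→Espinoza, Fri afternoon→Andersen, Fri evening→Cruz.
Loads: Cruz 1/1, Delgado 1/1, Espinoza 1/1, Andersen 1/1.

4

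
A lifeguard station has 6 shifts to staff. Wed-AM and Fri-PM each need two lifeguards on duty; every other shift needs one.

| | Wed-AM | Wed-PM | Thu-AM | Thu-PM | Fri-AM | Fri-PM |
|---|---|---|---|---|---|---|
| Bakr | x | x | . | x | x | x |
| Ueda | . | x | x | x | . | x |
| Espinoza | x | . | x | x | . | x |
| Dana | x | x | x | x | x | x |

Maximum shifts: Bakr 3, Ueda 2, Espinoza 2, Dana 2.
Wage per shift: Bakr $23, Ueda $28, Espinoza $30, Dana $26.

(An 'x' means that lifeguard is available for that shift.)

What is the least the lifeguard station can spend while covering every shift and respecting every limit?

Picking the cheapest available lifeguard for each shift independently would cost $193, but that ignores the shift limits.
An optimal schedule: Wed-AM→Bakr+Dana, Wed-PM→Bakr, Thu-AM→Dana, Thu-PM→Ueda, Fri-AM→Bakr, Fri-PM→Ueda+Espinoza.
Total: 23 + 26 + 23 + 26 + 28 + 23 + 28 + 30 = $207.

$207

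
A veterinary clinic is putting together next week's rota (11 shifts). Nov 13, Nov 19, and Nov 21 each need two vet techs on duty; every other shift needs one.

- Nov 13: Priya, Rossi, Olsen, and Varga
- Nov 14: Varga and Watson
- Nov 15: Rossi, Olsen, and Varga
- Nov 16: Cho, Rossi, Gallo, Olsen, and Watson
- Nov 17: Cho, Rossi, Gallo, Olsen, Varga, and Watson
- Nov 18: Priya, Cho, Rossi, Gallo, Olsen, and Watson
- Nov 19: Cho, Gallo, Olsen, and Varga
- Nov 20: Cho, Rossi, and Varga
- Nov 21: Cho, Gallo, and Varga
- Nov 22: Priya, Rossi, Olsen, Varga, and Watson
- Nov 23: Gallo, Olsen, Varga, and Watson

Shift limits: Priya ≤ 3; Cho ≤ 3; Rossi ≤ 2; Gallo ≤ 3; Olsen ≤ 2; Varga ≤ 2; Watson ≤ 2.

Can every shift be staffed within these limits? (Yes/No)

Yes

One valid schedule: Nov 13→Priya+Rossi, Nov 14→Varga, Nov 15→Rossi, Nov 16→Cho, Nov 17→Gallo, Nov 18→Priya, Nov 19→Olsen+Varga, Nov 20→Cho, Nov 21→Cho+Gallo, Nov 22→Priya, Nov 23→Gallo.
Loads: Priya 3/3, Cho 3/3, Rossi 2/2, Gallo 3/3, Olsen 1/2, Varga 2/2, Watson 0/2 — all within limits.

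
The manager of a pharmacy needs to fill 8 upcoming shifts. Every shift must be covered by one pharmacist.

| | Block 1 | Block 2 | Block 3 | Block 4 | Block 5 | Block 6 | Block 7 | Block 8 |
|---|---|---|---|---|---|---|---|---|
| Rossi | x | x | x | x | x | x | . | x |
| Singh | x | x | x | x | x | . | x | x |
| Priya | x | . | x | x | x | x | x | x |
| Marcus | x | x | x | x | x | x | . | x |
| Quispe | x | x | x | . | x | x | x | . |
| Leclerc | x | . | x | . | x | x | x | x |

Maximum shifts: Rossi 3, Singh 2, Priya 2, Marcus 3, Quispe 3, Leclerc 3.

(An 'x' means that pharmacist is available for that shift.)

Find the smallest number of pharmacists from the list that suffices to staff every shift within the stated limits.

3

8 slots to fill and no one can take more than 3, so at least ⌈8/3⌉ = 3 pharmacists are needed.
Rossi, Singh, and Marcus alone can cover everything: Block 1→Rossi, Block 2→Rossi, Block 3→Singh, Block 4→Marcus, Block 5→Marcus, Block 6→Rossi, Block 7→Singh, Block 8→Marcus.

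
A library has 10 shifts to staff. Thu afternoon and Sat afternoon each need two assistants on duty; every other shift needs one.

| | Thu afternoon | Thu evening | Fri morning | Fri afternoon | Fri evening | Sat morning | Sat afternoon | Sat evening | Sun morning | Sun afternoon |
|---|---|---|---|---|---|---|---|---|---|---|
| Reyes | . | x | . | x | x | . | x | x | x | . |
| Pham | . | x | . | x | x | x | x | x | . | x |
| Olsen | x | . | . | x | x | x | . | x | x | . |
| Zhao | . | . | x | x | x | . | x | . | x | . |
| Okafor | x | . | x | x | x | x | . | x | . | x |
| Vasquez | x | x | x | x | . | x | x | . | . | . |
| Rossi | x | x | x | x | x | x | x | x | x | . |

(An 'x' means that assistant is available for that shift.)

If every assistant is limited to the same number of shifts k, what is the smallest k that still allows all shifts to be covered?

With 7 assistants and 12 worker-slots to fill, someone must work at least ⌈12/7⌉ = 2 shifts, so k ≥ 2.
k = 2 works: Thu afternoon→Olsen+Okafor, Thu evening→Reyes, Fri morning→Zhao, Fri afternoon→Okafor, Fri evening→Zhao, Sat morning→Pham, Sat afternoon→Vasquez+Rossi, Sat evening→Olsen, Sun morning→Reyes, Sun afternoon→Pham.
Loads: Reyes 2, Pham 2, Olsen 2, Zhao 2, Okafor 2, Vasquez 1, Rossi 1 — all ≤ 2.

2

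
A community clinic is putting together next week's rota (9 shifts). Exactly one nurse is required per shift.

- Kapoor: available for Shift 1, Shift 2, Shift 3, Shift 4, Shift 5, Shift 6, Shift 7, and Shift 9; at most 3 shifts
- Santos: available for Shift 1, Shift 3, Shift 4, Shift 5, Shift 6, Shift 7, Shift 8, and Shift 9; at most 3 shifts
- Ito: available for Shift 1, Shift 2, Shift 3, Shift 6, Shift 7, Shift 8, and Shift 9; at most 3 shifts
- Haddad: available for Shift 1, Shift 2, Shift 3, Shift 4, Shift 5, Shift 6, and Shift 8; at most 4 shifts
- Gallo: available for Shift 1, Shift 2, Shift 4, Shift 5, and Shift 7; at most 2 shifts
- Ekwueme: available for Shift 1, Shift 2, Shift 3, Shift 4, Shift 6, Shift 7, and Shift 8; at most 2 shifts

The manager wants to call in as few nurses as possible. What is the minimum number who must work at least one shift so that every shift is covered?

3

9 slots to fill and no one can take more than 4, so at least ⌈9/4⌉ = 3 nurses are needed.
Kapoor, Santos, and Ito alone can cover everything: Shift 1→Santos, Shift 2→Kapoor, Shift 3→Santos, Shift 4→Kapoor, Shift 5→Kapoor, Shift 6→Ito, Shift 7→Ito, Shift 8→Santos, Shift 9→Ito.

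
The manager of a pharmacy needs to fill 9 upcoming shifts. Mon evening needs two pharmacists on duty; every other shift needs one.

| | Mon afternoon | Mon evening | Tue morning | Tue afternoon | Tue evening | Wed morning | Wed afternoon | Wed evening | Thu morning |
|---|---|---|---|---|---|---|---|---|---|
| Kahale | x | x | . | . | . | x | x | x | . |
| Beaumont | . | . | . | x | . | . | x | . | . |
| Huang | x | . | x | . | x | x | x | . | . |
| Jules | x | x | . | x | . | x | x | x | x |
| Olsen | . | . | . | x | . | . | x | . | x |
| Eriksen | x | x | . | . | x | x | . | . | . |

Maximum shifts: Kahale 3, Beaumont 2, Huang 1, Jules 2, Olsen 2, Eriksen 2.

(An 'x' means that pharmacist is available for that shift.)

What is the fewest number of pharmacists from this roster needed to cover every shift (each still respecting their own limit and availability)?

10 slots to fill and no one can take more than 3, so at least ⌈10/3⌉ = 4 pharmacists are needed.
Any 4 pharmacists together have capacity at most 3+2+2+2 = 9 < 10 slots, so 4 can never suffice.
Kahale, Beaumont, Huang, Jules, and Eriksen alone can cover everything: Mon afternoon→Kahale, Mon evening→Kahale+Jules, Tue morning→Huang, Tue afternoon→Beaumont, Tue evening→Eriksen, Wed morning→Eriksen, Wed afternoon→Beaumont, Wed evening→Kahale, Thu morning→Jules.

5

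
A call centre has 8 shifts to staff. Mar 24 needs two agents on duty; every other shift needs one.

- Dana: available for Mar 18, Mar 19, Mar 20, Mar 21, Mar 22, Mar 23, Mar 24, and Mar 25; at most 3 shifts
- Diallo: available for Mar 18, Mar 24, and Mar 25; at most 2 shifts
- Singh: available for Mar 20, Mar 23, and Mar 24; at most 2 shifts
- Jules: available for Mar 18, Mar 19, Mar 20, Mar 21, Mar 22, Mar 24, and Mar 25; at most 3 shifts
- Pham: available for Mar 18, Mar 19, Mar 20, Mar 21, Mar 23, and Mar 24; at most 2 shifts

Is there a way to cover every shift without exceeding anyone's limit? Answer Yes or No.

Yes

One valid schedule: Mar 18→Diallo, Mar 19→Dana, Mar 20→Singh, Mar 21→Dana, Mar 22→Dana, Mar 23→Singh, Mar 24→Jules+Pham, Mar 25→Diallo.
Loads: Dana 3/3, Diallo 2/2, Singh 2/2, Jules 1/3, Pham 1/2 — all within limits.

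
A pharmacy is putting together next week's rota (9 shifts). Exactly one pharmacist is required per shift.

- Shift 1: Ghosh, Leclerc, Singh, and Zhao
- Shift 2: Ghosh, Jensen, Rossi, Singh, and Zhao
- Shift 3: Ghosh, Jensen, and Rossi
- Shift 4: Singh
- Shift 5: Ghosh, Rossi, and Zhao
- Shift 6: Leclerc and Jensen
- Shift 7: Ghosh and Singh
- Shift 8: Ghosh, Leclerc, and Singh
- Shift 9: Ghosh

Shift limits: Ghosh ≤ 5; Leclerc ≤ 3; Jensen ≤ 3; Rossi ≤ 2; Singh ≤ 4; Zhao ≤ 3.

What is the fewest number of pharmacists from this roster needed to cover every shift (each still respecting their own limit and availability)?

3

9 slots to fill and no one can take more than 5, so at least ⌈9/5⌉ = 2 pharmacists are needed.
Shifts {Shift 4, Shift 5, Shift 6} need 3 slots, but among the pharmacists available for them (Ghosh, Leclerc, Jensen, Rossi, Singh, and Zhao) any 2 together supply at most 2. So 2 pharmacists are not enough.
Ghosh, Leclerc, and Singh alone can cover everything: Shift 1→Leclerc, Shift 2→Ghosh, Shift 3→Ghosh, Shift 4→Singh, Shift 5→Ghosh, Shift 6→Leclerc, Shift 7→Ghosh, Shift 8→Leclerc, Shift 9→Ghosh.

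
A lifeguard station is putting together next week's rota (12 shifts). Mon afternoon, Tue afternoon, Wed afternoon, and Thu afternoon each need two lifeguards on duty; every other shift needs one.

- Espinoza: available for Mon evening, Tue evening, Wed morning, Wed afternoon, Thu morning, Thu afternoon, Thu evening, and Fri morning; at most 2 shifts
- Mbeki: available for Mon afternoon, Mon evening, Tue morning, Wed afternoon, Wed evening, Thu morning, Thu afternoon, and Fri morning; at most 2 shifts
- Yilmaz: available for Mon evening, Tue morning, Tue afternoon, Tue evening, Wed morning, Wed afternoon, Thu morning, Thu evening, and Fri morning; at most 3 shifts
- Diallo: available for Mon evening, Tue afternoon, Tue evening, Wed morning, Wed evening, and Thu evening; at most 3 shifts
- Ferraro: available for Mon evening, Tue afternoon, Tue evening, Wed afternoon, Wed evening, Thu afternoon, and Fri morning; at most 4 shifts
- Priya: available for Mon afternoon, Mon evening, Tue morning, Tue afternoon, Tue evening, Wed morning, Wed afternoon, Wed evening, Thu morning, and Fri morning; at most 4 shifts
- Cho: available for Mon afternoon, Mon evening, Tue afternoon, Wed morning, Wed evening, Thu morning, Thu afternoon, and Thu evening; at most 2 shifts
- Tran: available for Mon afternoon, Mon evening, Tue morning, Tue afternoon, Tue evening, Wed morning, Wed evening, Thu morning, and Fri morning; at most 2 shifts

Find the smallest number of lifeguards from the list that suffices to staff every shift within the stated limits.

16 slots to fill and no one can take more than 4, so at least ⌈16/4⌉ = 4 lifeguards are needed.
Any 4 lifeguards together have capacity at most 4+4+3+3 = 14 < 16 slots, so 4 can never suffice.
Mbeki, Yilmaz, Diallo, Ferraro, and Priya alone can cover everything: Mon afternoon→Mbeki+Priya, Mon evening→Diallo, Tue morning→Yilmaz, Tue afternoon→Ferraro+Priya, Tue evening→Diallo, Wed morning→Yilmaz, Wed afternoon→Ferraro+Priya, Wed evening→Diallo, Thu morning→Priya, Thu afternoon→Mbeki+Ferraro, Thu evening→Yilmaz, Fri morning→Ferraro.

5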